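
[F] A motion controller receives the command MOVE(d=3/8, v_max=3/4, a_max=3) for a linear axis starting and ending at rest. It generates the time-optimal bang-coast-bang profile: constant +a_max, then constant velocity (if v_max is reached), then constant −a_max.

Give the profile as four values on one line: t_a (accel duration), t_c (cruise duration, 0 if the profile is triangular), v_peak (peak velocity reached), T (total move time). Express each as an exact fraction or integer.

v_max²/a_max = (3/4)²/3 = 3/16
3/8 ≥ 3/16 so v_max reached
t_a = (3/4)/3 = 1/4; v_peak = 3/4
d_cruise = 3/8 − 3/16 = 3/16; t_c = (3/16)/(3/4) = 1/4
T = 2·1/4 + 1/4 = 3/4

t_a=1/4 t_c=1/4 v_peak=3/4 T=3/4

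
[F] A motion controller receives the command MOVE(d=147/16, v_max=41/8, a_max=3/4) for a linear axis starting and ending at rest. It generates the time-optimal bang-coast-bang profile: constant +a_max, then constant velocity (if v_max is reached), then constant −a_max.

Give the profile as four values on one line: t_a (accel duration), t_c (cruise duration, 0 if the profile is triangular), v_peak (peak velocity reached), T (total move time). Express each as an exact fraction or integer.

(v_max)²/a_max = (41/8)²/(3/4) = 1681/48
147/16 < 1681/48 → triangular
v_peak = √(147/16·3/4) = √(441/64) = 21/8
t_a = (21/8)/(3/4) = 7/2; t_c = 0
T = 2·7/2 = 7

t_a=7/2 t_c=0 v_peak=21/8 T=7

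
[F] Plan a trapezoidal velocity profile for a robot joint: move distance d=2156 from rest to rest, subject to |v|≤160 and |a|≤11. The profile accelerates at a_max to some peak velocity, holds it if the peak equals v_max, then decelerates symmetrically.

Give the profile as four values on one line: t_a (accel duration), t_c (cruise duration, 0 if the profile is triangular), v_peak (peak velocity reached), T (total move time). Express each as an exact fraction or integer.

vₘ²/aₘ = 160²/11 = 25600/11
2156 < 25600/11 so t_c = 0
v_peak = √(2156·11) = √23716 = 154
t_a = 154/11 = 14; t_c = 0
T = 2·14 = 28

t_a=14 t_c=0 v_peak=154 T=28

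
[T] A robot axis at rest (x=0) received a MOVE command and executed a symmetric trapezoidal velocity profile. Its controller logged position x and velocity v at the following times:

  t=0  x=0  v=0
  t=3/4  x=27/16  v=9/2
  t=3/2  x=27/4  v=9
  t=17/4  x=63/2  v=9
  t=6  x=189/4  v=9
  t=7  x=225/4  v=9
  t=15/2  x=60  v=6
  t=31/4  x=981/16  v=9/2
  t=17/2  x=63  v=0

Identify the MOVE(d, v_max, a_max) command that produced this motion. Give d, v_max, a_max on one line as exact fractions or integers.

final state: t=17/2, x=63, v=0 → d = 63
a_max = (9/2−0)/(3/4−0) = 6
max v = 9 over t∈[3/2,7] → v_max = 9
check: 9·(3/2+11/2) = 63 ✓

d=63 v_max=9 a_max=6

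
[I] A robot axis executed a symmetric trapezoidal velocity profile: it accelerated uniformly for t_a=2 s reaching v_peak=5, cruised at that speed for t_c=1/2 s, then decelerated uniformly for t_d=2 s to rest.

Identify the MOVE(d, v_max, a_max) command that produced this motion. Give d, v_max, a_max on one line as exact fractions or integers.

d=25/2 v_max=5 a_max=5/2

a_max = 5/2
d_a = ½·5·2 = 5; d_c = 5·1/2 = 5/2
d = 2·5 + 5/2 = 25/2
t_c = 1/2 > 0 ⇒ limit active, v_max = 5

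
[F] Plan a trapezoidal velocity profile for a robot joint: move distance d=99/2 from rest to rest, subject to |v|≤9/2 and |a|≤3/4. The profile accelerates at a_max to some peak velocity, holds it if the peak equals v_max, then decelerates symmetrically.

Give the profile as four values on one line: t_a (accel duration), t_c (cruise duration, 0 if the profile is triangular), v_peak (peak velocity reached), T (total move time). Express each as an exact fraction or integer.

v_max²/a_max = (9/2)²/(3/4) = 27
99/2 ≥ 27 → trapezoidal
t_a = (9/2)/(3/4) = 6; v_peak = 9/2
d_cruise = 99/2 − 27 = 45/2; t_c = (45/2)/(9/2) = 5
T = 2·6 + 5 = 17

t_a=6 t_c=5 v_peak=9/2 T=17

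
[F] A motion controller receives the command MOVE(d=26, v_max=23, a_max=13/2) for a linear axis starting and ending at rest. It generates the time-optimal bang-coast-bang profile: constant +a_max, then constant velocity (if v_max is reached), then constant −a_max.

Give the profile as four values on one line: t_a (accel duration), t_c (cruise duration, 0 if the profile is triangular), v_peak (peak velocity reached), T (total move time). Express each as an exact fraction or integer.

v_max²/a_max = 23²/(13/2) = 1058/13
26 < 1058/13 ⇒ no cruise
v_peak = √(26·13/2) = √169 = 13
t_a = 13/(13/2) = 2; t_c = 0
T = 2·2 = 4

t_a=2 t_c=0 v_peak=13 T=4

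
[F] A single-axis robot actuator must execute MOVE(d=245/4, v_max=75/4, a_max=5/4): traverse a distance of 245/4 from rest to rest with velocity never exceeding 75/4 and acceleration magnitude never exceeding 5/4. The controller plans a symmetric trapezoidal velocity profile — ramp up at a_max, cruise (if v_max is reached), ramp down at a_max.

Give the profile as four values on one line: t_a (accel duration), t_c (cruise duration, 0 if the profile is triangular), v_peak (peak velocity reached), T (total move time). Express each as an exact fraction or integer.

t_a=7 t_c=0 v_peak=35/4 T=14

v_max²/a_max = (75/4)²/(5/4) = 1125/4
245/4 < 1125/4 ⇒ no cruise
v_peak = √(245/4·5/4) = √(1225/16) = 35/4
t_a = (35/4)/(5/4) = 7; t_c = 0
T = 2·7 = 14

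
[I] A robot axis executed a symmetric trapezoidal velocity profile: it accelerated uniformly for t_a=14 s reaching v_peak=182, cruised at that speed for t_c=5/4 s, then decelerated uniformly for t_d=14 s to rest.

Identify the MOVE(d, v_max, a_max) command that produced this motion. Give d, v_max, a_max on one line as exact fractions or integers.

d=5551/2 v_max=182 a_max=13

a_max = 182/14 = 13
d_a = ½·182·14 = 1274; d_c = 182·5/4 = 455/2
d = 2·1274 + 455/2 = 5551/2
t_c = 5/4 > 0 → v_max = v_peak = 182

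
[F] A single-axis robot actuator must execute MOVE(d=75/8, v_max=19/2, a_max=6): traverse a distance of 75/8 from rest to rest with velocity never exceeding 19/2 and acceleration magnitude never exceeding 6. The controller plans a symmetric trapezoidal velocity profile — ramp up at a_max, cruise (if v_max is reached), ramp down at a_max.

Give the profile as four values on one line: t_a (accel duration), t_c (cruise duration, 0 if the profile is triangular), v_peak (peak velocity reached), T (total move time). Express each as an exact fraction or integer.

t_a=5/4 t_c=0 v_peak=15/2 T=5/2

(v_max)²/a_max = (19/2)²/6 = 361/24
75/8 < 361/24 → triangular
v_peak = √(75/8·6) = √(225/4) = 15/2
t_a = (15/2)/6 = 5/4; t_c = 0
T = 2·5/4 = 5/2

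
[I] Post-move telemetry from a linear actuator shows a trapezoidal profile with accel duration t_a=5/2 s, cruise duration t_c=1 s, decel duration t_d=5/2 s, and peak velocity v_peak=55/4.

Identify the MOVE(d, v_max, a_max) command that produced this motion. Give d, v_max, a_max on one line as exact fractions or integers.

a_max = (55/4)/(5/2) = 11/2
d_a = ½·55/4·5/2 = 275/16; d_c = 55/4·1 = 55/4
d = 2·275/16 + 55/4 = 385/8
t_c = 1 > 0 ⇒ limit active, v_max = 55/4

d=385/8 v_max=55/4 a_max=11/2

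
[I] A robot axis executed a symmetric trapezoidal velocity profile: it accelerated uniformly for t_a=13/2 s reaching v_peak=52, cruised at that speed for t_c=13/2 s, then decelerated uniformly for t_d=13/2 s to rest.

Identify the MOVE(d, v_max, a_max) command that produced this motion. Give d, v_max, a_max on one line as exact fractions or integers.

d=676 v_max=52 a_max=8

a_max = 52/(13/2) = 8
d_a = ½·52·13/2 = 169; d_c = 52·13/2 = 338
d = 2·169 + 338 = 676
t_c = 13/2 > 0 so v_max = 52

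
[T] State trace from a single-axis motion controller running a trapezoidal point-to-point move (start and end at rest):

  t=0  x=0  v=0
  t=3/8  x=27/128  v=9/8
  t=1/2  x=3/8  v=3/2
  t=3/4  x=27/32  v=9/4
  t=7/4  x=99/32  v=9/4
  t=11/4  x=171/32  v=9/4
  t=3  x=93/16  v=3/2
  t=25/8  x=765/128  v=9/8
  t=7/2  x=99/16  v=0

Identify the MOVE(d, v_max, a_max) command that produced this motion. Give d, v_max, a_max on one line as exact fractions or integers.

d=99/16 v_max=9/4 a_max=3

final state: t=7/2, x=99/16, v=0 → d = 99/16
a_max = (9/8−0)/(3/8−0) = 3
max v = 9/4 over t∈[3/4,11/4] → v_max = 9/4
check: 9/4·(3/4+2) = 99/16 ✓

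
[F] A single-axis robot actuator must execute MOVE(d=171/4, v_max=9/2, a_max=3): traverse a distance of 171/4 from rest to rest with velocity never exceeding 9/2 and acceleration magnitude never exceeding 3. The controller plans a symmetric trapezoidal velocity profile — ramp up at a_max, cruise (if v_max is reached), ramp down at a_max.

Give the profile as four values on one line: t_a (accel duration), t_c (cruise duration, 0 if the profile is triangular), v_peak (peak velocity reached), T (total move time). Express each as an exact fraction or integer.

t_a=3/2 t_c=8 v_peak=9/2 T=11

v_max²/a_max = (9/2)²/3 = 27/4
171/4 ≥ 27/4 ⇒ cruise phase
t_a = (9/2)/3 = 3/2; v_peak = 9/2
d_cruise = 171/4 − 27/4 = 36; t_c = 36/(9/2) = 8
T = 2·3/2 + 8 = 11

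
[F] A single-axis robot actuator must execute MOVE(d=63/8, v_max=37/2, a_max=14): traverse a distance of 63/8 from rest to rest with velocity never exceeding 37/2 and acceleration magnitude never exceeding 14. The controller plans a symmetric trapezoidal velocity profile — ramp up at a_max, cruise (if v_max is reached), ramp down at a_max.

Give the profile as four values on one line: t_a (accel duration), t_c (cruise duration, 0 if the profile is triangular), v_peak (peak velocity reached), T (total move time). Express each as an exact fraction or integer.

(v_max)²/a_max = (37/2)²/14 = 1369/56
63/8 < 1369/56 ⇒ no cruise
v_peak = √(63/8·14) = √(441/4) = 21/2
t_a = (21/2)/14 = 3/4; t_c = 0
T = 2·3/4 = 3/2

t_a=3/4 t_c=0 v_peak=21/2 T=3/2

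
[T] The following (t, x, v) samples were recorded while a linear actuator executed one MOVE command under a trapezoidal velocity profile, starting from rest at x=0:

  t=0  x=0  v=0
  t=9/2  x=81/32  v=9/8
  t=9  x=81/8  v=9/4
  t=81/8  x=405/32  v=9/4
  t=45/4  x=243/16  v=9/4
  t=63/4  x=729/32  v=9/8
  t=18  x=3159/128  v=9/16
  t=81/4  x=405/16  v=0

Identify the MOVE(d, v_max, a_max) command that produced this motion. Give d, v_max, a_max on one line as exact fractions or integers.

final state: t=81/4, x=405/16, v=0 → d = 405/16
a_max = (9/8−0)/(9/2−0) = 1/4
max v = 9/4 over t∈[9,45/4] → v_max = 9/4
check: 9/4·(9+9/4) = 405/16 ✓

d=405/16 v_max=9/4 a_max=1/4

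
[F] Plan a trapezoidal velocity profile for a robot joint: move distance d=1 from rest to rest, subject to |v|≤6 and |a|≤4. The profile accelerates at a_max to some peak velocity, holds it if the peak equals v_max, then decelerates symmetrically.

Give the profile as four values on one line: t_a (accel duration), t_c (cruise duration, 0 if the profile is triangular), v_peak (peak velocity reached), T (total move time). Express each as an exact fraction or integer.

vₘ²/aₘ = 6²/4 = 9
1 < 9 → triangular
v_peak = √(1·4) = √4 = 2
t_a = 2/4 = 1/2; t_c = 0
T = 2·1/2 = 1

t_a=1/2 t_c=0 v_peak=2 T=1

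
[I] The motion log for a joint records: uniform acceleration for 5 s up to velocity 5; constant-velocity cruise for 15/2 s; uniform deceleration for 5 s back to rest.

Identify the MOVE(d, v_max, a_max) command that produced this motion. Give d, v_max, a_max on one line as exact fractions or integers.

d=125/2 v_max=5 a_max=1

a_max = 5/5 = 1
d_a = ½·5·5 = 25/2; d_c = 5·15/2 = 75/2
d = 2·25/2 + 75/2 = 125/2
t_c = 15/2 > 0 ⇒ limit active, v_max = 5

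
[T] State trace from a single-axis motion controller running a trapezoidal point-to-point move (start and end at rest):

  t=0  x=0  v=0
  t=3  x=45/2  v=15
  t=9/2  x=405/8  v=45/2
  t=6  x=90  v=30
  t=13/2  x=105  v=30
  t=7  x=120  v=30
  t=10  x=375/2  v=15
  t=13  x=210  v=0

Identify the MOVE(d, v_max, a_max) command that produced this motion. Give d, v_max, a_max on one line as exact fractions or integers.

d=210 v_max=30 a_max=5

final state: t=13, x=210, v=0 → d = 210
a_max = (15−0)/(3−0) = 5
max v = 30 over t∈[6,7] → v_max = 30
check: 30·(6+1) = 210 ✓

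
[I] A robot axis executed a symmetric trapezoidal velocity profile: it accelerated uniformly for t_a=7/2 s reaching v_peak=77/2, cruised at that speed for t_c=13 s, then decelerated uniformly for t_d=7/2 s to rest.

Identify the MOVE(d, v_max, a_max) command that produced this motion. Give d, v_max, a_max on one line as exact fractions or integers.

d=2541/4 v_max=77/2 a_max=11

a_max = (77/2)/(7/2) = 11
d_a = ½·77/2·7/2 = 539/8; d_c = 77/2·13 = 1001/2
d = 2·539/8 + 1001/2 = 2541/4
t_c = 13 > 0 → v_max = v_peak = 77/2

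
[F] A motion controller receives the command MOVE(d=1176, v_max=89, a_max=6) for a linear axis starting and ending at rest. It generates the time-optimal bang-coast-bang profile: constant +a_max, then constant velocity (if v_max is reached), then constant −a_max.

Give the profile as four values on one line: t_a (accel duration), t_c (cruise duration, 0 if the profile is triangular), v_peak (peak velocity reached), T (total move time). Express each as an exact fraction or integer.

vₘ²/aₘ = 89²/6 = 7921/6
1176 < 7921/6 so t_c = 0
v_peak = √(1176·6) = √7056 = 84
t_a = 84/6 = 14; t_c = 0
T = 2·14 = 28

t_a=14 t_c=0 v_peak=84 T=28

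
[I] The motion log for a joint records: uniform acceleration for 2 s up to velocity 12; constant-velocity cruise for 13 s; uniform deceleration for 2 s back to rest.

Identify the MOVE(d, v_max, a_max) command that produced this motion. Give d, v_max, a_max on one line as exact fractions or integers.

d=180 v_max=12 a_max=6

a_max = 12/2 = 6
d_a = ½·12·2 = 12; d_c = 12·13 = 156
d = 2·12 + 156 = 180
t_c = 13 > 0 ⇒ limit active, v_max = 12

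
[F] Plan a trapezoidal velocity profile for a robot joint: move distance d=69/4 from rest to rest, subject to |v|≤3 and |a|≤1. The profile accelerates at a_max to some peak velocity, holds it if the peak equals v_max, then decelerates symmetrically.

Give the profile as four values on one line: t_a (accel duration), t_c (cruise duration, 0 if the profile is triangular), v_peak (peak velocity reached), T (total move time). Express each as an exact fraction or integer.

v_max²/a_max = 3²/1 = 9
69/4 ≥ 9 so v_max reached
t_a = 3/1 = 3; v_peak = 3
d_cruise = 69/4 − 9 = 33/4; t_c = (33/4)/3 = 11/4
T = 2·3 + 11/4 = 35/4

t_a=3 t_c=11/4 v_peak=3 T=35/4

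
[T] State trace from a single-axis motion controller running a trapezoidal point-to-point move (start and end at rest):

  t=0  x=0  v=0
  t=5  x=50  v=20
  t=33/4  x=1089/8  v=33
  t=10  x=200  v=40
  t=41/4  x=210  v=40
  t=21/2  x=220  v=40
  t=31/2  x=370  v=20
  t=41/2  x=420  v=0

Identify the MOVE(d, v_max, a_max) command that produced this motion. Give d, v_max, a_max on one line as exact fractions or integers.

final state: t=41/2, x=420, v=0 → d = 420
a_max = (20−0)/(5−0) = 4
max v = 40 over t∈[10,21/2] → v_max = 40
check: 40·(10+1/2) = 420 ✓

d=420 v_max=40 a_max=4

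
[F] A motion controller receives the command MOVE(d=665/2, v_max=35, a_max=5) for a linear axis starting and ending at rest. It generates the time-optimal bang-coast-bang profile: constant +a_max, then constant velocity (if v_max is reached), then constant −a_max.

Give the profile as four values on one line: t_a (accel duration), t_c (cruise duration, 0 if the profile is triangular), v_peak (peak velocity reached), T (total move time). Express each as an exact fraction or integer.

v_max²/a_max = 35²/5 = 245
665/2 ≥ 245 ⇒ cruise phase
t_a = 35/5 = 7; v_peak = 35
d_cruise = 665/2 − 245 = 175/2; t_c = (175/2)/35 = 5/2
T = 2·7 + 5/2 = 33/2

t_a=7 t_c=5/2 v_peak=35 T=33/2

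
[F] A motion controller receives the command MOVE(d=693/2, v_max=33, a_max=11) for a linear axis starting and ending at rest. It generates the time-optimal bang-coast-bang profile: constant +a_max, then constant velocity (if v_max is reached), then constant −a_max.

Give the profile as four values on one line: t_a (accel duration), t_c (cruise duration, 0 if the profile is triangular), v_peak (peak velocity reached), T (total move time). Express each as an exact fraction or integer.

vₘ²/aₘ = 33²/11 = 99
693/2 ≥ 99 → trapezoidal
t_a = 33/11 = 3; v_peak = 33
d_cruise = 693/2 − 99 = 495/2; t_c = (495/2)/33 = 15/2
T = 2·3 + 15/2 = 27/2

t_a=3 t_c=15/2 v_peak=33 T=27/2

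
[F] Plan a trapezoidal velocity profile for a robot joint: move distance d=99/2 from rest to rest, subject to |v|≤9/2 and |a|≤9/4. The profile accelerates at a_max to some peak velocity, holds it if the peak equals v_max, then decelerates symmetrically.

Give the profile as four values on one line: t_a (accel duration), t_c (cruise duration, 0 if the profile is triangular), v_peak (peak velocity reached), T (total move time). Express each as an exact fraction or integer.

v_max²/a_max = (9/2)²/(9/4) = 9
99/2 ≥ 9 → trapezoidal
t_a = (9/2)/(9/4) = 2; v_peak = 9/2
d_cruise = 99/2 − 9 = 81/2; t_c = (81/2)/(9/2) = 9
T = 2·2 + 9 = 13

t_a=2 t_c=9 v_peak=9/2 T=13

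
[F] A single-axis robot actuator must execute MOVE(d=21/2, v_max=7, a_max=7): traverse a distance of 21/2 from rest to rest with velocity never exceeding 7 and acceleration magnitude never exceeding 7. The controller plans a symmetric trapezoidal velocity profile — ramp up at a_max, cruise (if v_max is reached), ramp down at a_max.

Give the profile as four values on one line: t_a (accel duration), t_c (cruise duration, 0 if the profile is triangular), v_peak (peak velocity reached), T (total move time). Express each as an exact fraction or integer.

t_a=1 t_c=1/2 v_peak=7 T=5/2

vₘ²/aₘ = 7²/7 = 7
21/2 ≥ 7 so v_max reached
t_a = 7/7 = 1; v_peak = 7
d_cruise = 21/2 − 7 = 7/2; t_c = (7/2)/7 = 1/2
T = 2·1 + 1/2 = 5/2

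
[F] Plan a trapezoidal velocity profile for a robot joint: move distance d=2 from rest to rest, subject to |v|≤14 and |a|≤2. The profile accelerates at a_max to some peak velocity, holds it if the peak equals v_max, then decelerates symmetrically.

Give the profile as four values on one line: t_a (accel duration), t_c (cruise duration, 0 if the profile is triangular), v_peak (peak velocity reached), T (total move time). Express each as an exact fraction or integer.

t_a=1 t_c=0 v_peak=2 T=2

v_max²/a_max = 14²/2 = 98
2 < 98 ⇒ no cruise
v_peak = √(2·2) = √4 = 2
t_a = 2/2 = 1; t_c = 0
T = 2·1 = 2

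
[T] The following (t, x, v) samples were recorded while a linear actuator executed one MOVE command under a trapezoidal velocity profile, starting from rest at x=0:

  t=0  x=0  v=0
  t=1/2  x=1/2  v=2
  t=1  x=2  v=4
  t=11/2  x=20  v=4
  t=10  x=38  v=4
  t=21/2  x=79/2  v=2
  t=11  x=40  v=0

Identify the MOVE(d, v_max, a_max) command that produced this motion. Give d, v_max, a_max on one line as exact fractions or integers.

final state: t=11, x=40, v=0 → d = 40
a_max = (2−0)/(1/2−0) = 4
max v = 4 over t∈[1,10] → v_max = 4
check: 4·(1+9) = 40 ✓

d=40 v_max=4 a_max=4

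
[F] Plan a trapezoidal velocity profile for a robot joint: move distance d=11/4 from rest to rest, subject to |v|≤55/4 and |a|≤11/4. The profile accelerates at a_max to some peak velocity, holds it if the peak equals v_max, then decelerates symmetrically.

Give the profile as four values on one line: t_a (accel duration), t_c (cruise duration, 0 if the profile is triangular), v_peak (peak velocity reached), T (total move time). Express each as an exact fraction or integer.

(v_max)²/a_max = (55/4)²/(11/4) = 275/4
11/4 < 275/4 so t_c = 0
v_peak = √(11/4·11/4) = √(121/16) = 11/4
t_a = (11/4)/(11/4) = 1; t_c = 0
T = 2·1 = 2

t_a=1 t_c=0 v_peak=11/4 T=2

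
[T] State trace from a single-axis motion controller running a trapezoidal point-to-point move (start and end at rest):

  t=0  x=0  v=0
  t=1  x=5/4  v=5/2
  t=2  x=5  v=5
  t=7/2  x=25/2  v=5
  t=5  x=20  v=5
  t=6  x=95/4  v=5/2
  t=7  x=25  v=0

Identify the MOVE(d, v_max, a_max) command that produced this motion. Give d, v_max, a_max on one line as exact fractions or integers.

final state: t=7, x=25, v=0 → d = 25
a_max = (5/2−0)/(1−0) = 5/2
max v = 5 over t∈[2,5] → v_max = 5
check: 5·(2+3) = 25 ✓

d=25 v_max=5 a_max=5/2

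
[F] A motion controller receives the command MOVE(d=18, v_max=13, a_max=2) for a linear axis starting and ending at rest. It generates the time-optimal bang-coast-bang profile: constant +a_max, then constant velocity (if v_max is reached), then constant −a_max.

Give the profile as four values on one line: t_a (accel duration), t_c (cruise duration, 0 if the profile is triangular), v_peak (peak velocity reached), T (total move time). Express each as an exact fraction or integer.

(v_max)²/a_max = 13²/2 = 169/2
18 < 169/2 so t_c = 0
v_peak = √(18·2) = √36 = 6
t_a = 6/2 = 3; t_c = 0
T = 2·3 = 6

t_a=3 t_c=0 v_peak=6 T=6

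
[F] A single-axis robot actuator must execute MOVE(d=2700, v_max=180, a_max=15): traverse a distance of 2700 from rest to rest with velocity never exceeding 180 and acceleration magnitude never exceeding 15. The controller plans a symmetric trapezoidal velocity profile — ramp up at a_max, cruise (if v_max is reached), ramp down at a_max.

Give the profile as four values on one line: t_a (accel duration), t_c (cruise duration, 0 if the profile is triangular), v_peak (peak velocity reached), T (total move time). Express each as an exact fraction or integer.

t_a=12 t_c=3 v_peak=180 T=27

vₘ²/aₘ = 180²/15 = 2160
2700 ≥ 2160 so v_max reached
t_a = 180/15 = 12; v_peak = 180
d_cruise = 2700 − 2160 = 540; t_c = 540/180 = 3
T = 2·12 + 3 = 27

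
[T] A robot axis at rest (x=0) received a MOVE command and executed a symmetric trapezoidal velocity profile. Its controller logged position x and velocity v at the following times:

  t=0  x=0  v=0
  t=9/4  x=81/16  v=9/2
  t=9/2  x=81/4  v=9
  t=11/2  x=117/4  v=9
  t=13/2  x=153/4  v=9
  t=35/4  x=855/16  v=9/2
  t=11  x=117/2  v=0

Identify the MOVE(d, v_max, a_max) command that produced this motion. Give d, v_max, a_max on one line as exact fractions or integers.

final state: t=11, x=117/2, v=0 → d = 117/2
a_max = (9/2−0)/(9/4−0) = 2
max v = 9 over t∈[9/2,13/2] → v_max = 9
check: 9·(9/2+2) = 117/2 ✓

d=117/2 v_max=9 a_max=2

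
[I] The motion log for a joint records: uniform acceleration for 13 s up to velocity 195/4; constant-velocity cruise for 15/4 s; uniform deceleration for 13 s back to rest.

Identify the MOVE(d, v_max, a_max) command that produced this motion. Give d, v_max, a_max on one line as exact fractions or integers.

d=13065/16 v_max=195/4 a_max=15/4

a_max = (195/4)/13 = 15/4
d_a = ½·195/4·13 = 2535/8; d_c = 195/4·15/4 = 2925/16
d = 2·2535/8 + 2925/16 = 13065/16
t_c = 15/4 > 0 ⇒ limit active, v_max = 195/4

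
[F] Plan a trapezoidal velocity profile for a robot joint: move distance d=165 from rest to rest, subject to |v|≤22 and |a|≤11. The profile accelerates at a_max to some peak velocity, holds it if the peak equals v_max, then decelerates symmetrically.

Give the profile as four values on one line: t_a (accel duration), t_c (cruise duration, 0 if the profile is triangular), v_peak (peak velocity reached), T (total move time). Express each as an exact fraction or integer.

t_a=2 t_c=11/2 v_peak=22 T=19/2

vₘ²/aₘ = 22²/11 = 44
165 ≥ 44 so v_max reached
t_a = 22/11 = 2; v_peak = 22
d_cruise = 165 − 44 = 121; t_c = 121/22 = 11/2
T = 2·2 + 11/2 = 19/2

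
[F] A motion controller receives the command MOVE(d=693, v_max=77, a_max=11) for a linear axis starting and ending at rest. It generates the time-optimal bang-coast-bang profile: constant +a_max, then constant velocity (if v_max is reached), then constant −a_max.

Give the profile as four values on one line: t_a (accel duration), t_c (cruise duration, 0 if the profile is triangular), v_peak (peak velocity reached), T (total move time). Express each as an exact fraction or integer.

v_max²/a_max = 77²/11 = 539
693 ≥ 539 so v_max reached
t_a = 77/11 = 7; v_peak = 77
d_cruise = 693 − 539 = 154; t_c = 154/77 = 2
T = 2·7 + 2 = 16

t_a=7 t_c=2 v_peak=77 T=16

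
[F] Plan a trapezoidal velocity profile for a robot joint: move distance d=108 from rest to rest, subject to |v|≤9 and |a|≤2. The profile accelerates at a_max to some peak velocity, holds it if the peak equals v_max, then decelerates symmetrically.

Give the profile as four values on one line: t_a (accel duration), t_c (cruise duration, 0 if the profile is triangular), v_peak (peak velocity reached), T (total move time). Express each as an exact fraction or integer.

v_max²/a_max = 9²/2 = 81/2
108 ≥ 81/2 → trapezoidal
t_a = 9/2; v_peak = 9
d_cruise = 108 − 81/2 = 135/2; t_c = (135/2)/9 = 15/2
T = 2·9/2 + 15/2 = 33/2

t_a=9/2 t_c=15/2 v_peak=9 T=33/2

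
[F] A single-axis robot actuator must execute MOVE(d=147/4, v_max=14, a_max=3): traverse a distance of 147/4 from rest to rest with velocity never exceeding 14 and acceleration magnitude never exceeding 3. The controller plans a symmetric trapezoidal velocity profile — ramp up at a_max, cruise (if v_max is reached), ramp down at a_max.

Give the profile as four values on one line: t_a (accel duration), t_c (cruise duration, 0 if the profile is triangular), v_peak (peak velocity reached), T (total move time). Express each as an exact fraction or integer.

vₘ²/aₘ = 14²/3 = 196/3
147/4 < 196/3 → triangular
v_peak = √(147/4·3) = √(441/4) = 21/2
t_a = (21/2)/3 = 7/2; t_c = 0
T = 2·7/2 = 7

t_a=7/2 t_c=0 v_peak=21/2 T=7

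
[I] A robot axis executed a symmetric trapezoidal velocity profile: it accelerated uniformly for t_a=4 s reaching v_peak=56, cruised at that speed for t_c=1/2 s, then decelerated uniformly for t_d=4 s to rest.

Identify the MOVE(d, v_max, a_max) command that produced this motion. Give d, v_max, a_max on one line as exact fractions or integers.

d=252 v_max=56 a_max=14

a_max = 56/4 = 14
d_a = ½·56·4 = 112; d_c = 56·1/2 = 28
d = 2·112 + 28 = 252
t_c = 1/2 > 0 → v_max = v_peak = 56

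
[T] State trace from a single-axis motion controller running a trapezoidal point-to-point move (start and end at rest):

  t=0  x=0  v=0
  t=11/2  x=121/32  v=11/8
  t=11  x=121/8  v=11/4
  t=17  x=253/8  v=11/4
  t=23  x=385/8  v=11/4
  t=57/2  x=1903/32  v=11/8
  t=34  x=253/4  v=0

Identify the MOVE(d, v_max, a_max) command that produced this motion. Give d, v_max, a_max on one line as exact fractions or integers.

final state: t=34, x=253/4, v=0 → d = 253/4
a_max = (11/8−0)/(11/2−0) = 1/4
max v = 11/4 over t∈[11,23] → v_max = 11/4
check: 11/4·(11+12) = 253/4 ✓

d=253/4 v_max=11/4 a_max=1/4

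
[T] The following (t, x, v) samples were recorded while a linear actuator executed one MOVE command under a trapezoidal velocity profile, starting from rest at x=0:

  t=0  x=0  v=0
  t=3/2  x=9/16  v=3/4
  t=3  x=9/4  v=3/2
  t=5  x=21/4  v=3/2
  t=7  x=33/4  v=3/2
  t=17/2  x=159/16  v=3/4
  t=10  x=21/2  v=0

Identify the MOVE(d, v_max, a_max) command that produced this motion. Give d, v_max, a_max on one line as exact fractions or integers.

d=21/2 v_max=3/2 a_max=1/2

final state: t=10, x=21/2, v=0 → d = 21/2
a_max = (3/4−0)/(3/2−0) = 1/2
max v = 3/2 over t∈[3,7] → v_max = 3/2
check: 3/2·(3+4) = 21/2 ✓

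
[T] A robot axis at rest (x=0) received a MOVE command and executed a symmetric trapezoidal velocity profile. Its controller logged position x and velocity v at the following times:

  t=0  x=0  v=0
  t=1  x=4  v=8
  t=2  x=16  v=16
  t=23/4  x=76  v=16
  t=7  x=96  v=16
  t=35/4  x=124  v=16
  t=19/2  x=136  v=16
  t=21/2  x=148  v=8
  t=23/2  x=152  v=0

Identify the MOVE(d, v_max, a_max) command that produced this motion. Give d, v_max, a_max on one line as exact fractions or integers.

d=152 v_max=16 a_max=8

final state: t=23/2, x=152, v=0 → d = 152
a_max = (8−0)/(1−0) = 8
max v = 16 over t∈[2,19/2] → v_max = 16
check: 16·(2+15/2) = 152 ✓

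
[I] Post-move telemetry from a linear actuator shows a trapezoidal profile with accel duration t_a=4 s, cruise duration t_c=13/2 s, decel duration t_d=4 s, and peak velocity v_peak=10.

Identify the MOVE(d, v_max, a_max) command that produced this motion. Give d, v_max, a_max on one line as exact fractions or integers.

d=105 v_max=10 a_max=5/2

a_max = 10/4 = 5/2
d_a = ½·10·4 = 20; d_c = 10·13/2 = 65
d = 2·20 + 65 = 105
t_c = 13/2 > 0 so v_max = 10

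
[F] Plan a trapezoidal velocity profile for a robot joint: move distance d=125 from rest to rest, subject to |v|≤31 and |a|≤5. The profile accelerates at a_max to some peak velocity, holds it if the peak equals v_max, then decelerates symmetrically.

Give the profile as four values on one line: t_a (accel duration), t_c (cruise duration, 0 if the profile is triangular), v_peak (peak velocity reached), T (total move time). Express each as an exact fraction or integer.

t_a=5 t_c=0 v_peak=25 T=10

v_max²/a_max = 31²/5 = 961/5
125 < 961/5 so t_c = 0
v_peak = √(125·5) = √625 = 25
t_a = 25/5 = 5; t_c = 0
T = 2·5 = 10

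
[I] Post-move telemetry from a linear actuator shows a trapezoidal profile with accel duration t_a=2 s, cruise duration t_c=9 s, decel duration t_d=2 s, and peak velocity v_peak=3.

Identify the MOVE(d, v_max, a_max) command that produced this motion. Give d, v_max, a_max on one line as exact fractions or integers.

d=33 v_max=3 a_max=3/2

a_max = 3/2
d_a = ½·3·2 = 3; d_c = 3·9 = 27
d = 2·3 + 27 = 33
t_c = 9 > 0 ⇒ limit active, v_max = 3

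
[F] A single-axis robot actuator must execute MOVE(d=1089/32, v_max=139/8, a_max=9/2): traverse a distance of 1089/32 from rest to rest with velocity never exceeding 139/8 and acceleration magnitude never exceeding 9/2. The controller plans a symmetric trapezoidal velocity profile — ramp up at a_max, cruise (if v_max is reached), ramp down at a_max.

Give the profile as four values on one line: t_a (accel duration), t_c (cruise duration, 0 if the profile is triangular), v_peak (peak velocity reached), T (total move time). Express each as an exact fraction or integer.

(v_max)²/a_max = (139/8)²/(9/2) = 19321/288
1089/32 < 19321/288 → triangular
v_peak = √(1089/32·9/2) = √(9801/64) = 99/8
t_a = (99/8)/(9/2) = 11/4; t_c = 0
T = 2·11/4 = 11/2

t_a=11/4 t_c=0 v_peak=99/8 T=11/2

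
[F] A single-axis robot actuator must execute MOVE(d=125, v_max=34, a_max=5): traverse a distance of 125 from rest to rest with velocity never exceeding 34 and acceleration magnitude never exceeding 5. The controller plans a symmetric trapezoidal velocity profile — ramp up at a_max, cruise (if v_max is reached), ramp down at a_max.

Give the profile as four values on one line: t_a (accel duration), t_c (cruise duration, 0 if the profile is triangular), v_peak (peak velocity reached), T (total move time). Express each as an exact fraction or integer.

t_a=5 t_c=0 v_peak=25 T=10

v_max²/a_max = 34²/5 = 1156/5
125 < 1156/5 so t_c = 0
v_peak = √(125·5) = √625 = 25
t_a = 25/5 = 5; t_c = 0
T = 2·5 = 10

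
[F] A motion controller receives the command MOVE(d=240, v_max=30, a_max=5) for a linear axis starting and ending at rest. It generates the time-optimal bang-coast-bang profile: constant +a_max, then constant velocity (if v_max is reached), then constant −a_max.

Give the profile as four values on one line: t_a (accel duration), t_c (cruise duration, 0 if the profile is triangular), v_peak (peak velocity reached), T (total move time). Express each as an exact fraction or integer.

(v_max)²/a_max = 30²/5 = 180
240 ≥ 180 ⇒ cruise phase
t_a = 30/5 = 6; v_peak = 30
d_cruise = 240 − 180 = 60; t_c = 60/30 = 2
T = 2·6 + 2 = 14

t_a=6 t_c=2 v_peak=30 T=14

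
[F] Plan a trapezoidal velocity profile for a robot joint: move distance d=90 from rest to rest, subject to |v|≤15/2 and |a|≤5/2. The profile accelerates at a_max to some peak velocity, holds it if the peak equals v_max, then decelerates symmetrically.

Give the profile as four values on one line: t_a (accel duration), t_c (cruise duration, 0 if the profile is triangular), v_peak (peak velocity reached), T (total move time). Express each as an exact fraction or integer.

vₘ²/aₘ = (15/2)²/(5/2) = 45/2
90 ≥ 45/2 → trapezoidal
t_a = (15/2)/(5/2) = 3; v_peak = 15/2
d_cruise = 90 − 45/2 = 135/2; t_c = (135/2)/(15/2) = 9
T = 2·3 + 9 = 15

t_a=3 t_c=9 v_peak=15/2 T=15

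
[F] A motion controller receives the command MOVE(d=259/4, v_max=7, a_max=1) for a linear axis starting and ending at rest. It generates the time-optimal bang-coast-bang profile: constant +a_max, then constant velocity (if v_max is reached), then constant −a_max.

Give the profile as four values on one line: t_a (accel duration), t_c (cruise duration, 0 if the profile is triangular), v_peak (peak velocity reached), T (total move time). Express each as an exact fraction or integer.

(v_max)²/a_max = 7²/1 = 49
259/4 ≥ 49 ⇒ cruise phase
t_a = 7/1 = 7; v_peak = 7
d_cruise = 259/4 − 49 = 63/4; t_c = (63/4)/7 = 9/4
T = 2·7 + 9/4 = 65/4

t_a=7 t_c=9/4 v_peak=7 T=65/4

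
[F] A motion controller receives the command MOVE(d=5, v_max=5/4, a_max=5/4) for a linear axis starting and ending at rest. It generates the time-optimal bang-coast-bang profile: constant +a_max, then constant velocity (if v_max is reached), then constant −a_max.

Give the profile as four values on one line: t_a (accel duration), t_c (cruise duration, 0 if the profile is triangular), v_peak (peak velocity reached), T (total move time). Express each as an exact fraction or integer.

vₘ²/aₘ = (5/4)²/(5/4) = 5/4
5 ≥ 5/4 → trapezoidal
t_a = (5/4)/(5/4) = 1; v_peak = 5/4
d_cruise = 5 − 5/4 = 15/4; t_c = (15/4)/(5/4) = 3
T = 2·1 + 3 = 5

t_a=1 t_c=3 v_peak=5/4 T=5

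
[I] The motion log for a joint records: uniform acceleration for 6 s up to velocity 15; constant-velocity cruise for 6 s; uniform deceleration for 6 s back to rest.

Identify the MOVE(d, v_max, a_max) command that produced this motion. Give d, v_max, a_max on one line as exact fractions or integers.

a_max = 15/6 = 5/2
d_a = ½·15·6 = 45; d_c = 15·6 = 90
d = 2·45 + 90 = 180
t_c = 6 > 0 → v_max = v_peak = 15

d=180 v_max=15 a_max=5/2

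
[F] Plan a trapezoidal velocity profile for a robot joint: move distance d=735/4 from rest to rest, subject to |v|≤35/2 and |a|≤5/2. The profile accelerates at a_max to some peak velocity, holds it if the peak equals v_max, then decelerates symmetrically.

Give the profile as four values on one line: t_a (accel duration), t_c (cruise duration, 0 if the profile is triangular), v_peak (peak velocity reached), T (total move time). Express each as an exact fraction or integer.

v_max²/a_max = (35/2)²/(5/2) = 245/2
735/4 ≥ 245/2 ⇒ cruise phase
t_a = (35/2)/(5/2) = 7; v_peak = 35/2
d_cruise = 735/4 − 245/2 = 245/4; t_c = (245/4)/(35/2) = 7/2
T = 2·7 + 7/2 = 35/2

t_a=7 t_c=7/2 v_peak=35/2 T=35/2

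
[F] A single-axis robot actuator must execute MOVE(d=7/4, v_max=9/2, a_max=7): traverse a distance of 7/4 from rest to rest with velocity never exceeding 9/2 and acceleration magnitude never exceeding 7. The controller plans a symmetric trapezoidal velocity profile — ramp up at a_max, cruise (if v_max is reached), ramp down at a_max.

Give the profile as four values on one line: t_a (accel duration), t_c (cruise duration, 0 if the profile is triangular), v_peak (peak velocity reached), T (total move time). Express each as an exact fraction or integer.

t_a=1/2 t_c=0 v_peak=7/2 T=1

vₘ²/aₘ = (9/2)²/7 = 81/28
7/4 < 81/28 → triangular
v_peak = √(7/4·7) = √(49/4) = 7/2
t_a = (7/2)/7 = 1/2; t_c = 0
T = 2·1/2 = 1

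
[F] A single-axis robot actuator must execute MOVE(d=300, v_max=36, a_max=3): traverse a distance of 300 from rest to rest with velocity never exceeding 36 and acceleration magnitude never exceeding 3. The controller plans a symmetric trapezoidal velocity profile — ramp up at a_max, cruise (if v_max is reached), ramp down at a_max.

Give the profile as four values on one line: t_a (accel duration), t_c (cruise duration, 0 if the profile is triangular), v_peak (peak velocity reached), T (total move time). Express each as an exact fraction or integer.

vₘ²/aₘ = 36²/3 = 432
300 < 432 so t_c = 0
v_peak = √(300·3) = √900 = 30
t_a = 30/3 = 10; t_c = 0
T = 2·10 = 20

t_a=10 t_c=0 v_peak=30 T=20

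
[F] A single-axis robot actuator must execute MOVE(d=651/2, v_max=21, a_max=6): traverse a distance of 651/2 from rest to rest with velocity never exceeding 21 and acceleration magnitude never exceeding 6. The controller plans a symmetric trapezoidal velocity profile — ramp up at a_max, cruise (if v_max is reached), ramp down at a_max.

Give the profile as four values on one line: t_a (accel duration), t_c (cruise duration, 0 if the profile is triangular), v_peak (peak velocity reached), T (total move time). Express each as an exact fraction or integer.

t_a=7/2 t_c=12 v_peak=21 T=19

vₘ²/aₘ = 21²/6 = 147/2
651/2 ≥ 147/2 ⇒ cruise phase
t_a = 21/6 = 7/2; v_peak = 21
d_cruise = 651/2 − 147/2 = 252; t_c = 252/21 = 12
T = 2·7/2 + 12 = 19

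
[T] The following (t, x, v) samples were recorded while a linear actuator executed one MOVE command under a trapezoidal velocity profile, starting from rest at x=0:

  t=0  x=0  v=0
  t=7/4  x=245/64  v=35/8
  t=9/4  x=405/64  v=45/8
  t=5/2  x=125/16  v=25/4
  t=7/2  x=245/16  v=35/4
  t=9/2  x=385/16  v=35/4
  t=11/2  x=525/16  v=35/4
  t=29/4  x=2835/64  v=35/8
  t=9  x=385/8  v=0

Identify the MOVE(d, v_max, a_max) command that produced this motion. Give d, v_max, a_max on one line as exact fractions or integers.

d=385/8 v_max=35/4 a_max=5/2

final state: t=9, x=385/8, v=0 → d = 385/8
a_max = (35/8−0)/(7/4−0) = 5/2
max v = 35/4 over t∈[7/2,11/2] → v_max = 35/4
check: 35/4·(7/2+2) = 385/8 ✓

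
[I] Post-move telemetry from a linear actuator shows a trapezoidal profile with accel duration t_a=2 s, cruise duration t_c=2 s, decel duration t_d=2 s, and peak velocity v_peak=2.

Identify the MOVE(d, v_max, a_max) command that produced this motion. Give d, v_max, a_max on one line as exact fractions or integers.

d=8 v_max=2 a_max=1

a_max = 2/2 = 1
d_a = ½·2·2 = 2; d_c = 2·2 = 4
d = 2·2 + 4 = 8
t_c = 2 > 0 ⇒ limit active, v_max = 2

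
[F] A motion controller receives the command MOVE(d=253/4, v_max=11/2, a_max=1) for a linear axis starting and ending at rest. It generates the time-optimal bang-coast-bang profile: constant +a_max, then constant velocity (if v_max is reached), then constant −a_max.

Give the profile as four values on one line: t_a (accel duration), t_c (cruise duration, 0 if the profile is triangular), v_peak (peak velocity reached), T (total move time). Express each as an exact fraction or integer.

v_max²/a_max = (11/2)²/1 = 121/4
253/4 ≥ 121/4 ⇒ cruise phase
t_a = (11/2)/1 = 11/2; v_peak = 11/2
d_cruise = 253/4 − 121/4 = 33; t_c = 33/(11/2) = 6
T = 2·11/2 + 6 = 17

t_a=11/2 t_c=6 v_peak=11/2 T=17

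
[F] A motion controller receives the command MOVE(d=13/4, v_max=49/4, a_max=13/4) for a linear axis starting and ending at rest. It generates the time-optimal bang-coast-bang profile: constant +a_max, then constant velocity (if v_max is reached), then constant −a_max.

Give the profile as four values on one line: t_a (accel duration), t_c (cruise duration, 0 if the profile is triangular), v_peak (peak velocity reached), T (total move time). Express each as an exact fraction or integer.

t_a=1 t_c=0 v_peak=13/4 T=2

(v_max)²/a_max = (49/4)²/(13/4) = 2401/52
13/4 < 2401/52 ⇒ no cruise
v_peak = √(13/4·13/4) = √(169/16) = 13/4
t_a = (13/4)/(13/4) = 1; t_c = 0
T = 2·1 = 2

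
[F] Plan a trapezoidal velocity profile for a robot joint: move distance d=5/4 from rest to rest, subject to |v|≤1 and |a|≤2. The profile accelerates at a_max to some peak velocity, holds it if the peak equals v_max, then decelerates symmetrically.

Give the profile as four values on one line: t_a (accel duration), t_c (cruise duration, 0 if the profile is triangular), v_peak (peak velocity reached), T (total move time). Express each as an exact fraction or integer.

(v_max)²/a_max = 1²/2 = 1/2
5/4 ≥ 1/2 ⇒ cruise phase
t_a = 1/2; v_peak = 1
d_cruise = 5/4 − 1/2 = 3/4; t_c = (3/4)/1 = 3/4
T = 2·1/2 + 3/4 = 7/4

t_a=1/2 t_c=3/4 v_peak=1 T=7/4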